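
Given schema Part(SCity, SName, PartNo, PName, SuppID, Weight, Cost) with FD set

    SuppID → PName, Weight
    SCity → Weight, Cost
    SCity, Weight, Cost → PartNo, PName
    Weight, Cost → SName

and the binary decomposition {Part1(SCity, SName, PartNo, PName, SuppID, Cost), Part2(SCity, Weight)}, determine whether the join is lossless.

Common attributes: Part1 ∩ Part2 = {SCity}.
Closure of {SCity}: SCity → Weight, Cost applies, adding Weight, Cost; SCity, Weight, Cost → PartNo, PName applies, adding PartNo, PName; Weight, Cost → SName applies, adding SName. So (SCity)⁺ = {SCity, SName, PartNo, PName, Weight, Cost}.
This closure contains every attribute of Part2, so Part1 ∩ Part2 → Part2. The join is lossless.

Yes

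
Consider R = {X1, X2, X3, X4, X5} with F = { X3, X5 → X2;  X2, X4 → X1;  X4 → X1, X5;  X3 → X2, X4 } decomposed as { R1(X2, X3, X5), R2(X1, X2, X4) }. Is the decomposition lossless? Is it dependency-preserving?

lossy and not dependency-preserving

Lossless test: (X2)⁺ = {X2}, which is a superkey of neither fragment — lossy.
Dependency preservation: the restricted closure of {X4} across the fragments never reaches {X1, X5}, so X4 → X1, X5 cannot be enforced without a join — not preserved.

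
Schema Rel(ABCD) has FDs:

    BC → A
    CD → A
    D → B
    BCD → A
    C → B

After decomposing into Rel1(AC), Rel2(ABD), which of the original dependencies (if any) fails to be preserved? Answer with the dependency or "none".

Check C → B: no single fragment contains all of {BC}, and the restricted closure of {C} across the fragments never reaches {B}.
BC → A is preserved.
CD → A is preserved.
D → B is preserved.
BCD → A is preserved.

C → B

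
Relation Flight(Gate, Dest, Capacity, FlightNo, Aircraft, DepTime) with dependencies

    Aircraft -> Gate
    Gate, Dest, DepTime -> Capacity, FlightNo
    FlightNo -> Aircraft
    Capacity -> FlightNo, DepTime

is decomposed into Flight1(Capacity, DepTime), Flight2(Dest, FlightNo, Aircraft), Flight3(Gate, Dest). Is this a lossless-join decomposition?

Chase test. Columns are Gate, Dest, Capacity, FlightNo, Aircraft, DepTime; row i has aⱼ where attribute j ∈ Flighti, else bᵢⱼ.
Initial tableau (one row per fragment):
  row 1: b11 b12 a3 b14 b15 a6
  row 2: b21 a2 b23 a4 a5 b26
  row 3: a1 a2 b33 b34 b35 b36
No row becomes fully distinguished — the join is lossy.

No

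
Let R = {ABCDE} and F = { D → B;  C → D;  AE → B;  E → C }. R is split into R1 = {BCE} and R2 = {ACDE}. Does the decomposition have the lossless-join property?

Common attributes: R1 ∩ R2 = {CE}.
Closure of {CE}: C → D applies, adding D; D → B applies, adding B. So (CE)⁺ = {BCDE}.
This closure contains every attribute of R1, so R1 ∩ R2 → R1. The join is lossless.

Yes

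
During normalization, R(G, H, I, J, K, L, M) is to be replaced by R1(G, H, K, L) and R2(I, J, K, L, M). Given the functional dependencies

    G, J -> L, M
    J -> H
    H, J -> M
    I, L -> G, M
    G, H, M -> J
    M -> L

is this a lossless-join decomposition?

No

Common attributes: R1 ∩ R2 = {K, L}.
No dependency enlarges {K, L}, so (K, L)⁺ = {K, L}.
The closure contains neither all of R1 = {G, H, K, L} nor all of R2 = {I, J, K, L, M}, so the common attributes are not a superkey of either fragment. The join is lossy.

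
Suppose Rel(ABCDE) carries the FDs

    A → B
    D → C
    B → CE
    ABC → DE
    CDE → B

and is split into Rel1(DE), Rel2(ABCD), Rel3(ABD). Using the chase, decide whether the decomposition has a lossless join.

Chase test. Columns are ABCDE; row i has aⱼ where attribute j ∈ Reli, else bᵢⱼ.
Initial tableau (one row per fragment):
  row 1: b11 b12 b13 a4 a5
  row 2: a1 a2 a3 a4 b25
  row 3: a1 a2 b33 a4 b35
Rows 1 and 2 agree on D; apply D→C and equate their C entries.
Rows 1 and 3 agree on D; apply D→C and equate their C entries.
Rows 2 and 3 agree on B; apply B→CE and equate their CE entries.
No row becomes fully distinguished — the join is lossy.

No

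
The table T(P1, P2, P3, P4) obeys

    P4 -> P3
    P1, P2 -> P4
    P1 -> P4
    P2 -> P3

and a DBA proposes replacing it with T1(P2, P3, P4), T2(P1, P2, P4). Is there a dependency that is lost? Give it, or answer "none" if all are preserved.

none

P4 → P3 lies within T1.
P1, P2 → P4 lies within T2.
P1 → P4 lies within T2.
P2 → P3 lies within T1.
Every dependency is enforceable on the fragments, so the decomposition is dependency-preserving.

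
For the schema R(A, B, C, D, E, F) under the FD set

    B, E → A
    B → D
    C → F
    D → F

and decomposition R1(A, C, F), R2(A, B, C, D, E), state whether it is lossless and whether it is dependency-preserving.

lossless but not dependency-preserving

Lossless test: (A, C)⁺ = {A, C, F}, which contains all of one fragment — lossless.
Dependency preservation: the restricted closure of {D} across the fragments never reaches {F}, so D → F cannot be enforced without a join — not preserved.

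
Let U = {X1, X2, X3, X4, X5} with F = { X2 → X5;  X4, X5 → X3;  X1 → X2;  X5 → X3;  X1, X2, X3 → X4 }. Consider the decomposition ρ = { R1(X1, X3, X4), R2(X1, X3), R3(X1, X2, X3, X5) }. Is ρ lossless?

Chase test. Columns are X1, X2, X3, X4, X5; row i has aⱼ where attribute j ∈ Ri, else bᵢⱼ.
Initial tableau (one row per fragment):
  row 1: a1 b12 a3 a4 b15
  row 2: a1 b22 a3 b24 b25
  row 3: a1 a2 a3 b34 a5
Rows 1 and 2 agree on X1; apply X1→X2 and equate their X2 entries.
Rows 1 and 3 agree on X1; apply X1→X2 and equate their X2 entries.
Rows 1 and 2 agree on X1, X2, X3; apply X1, X2, X3→X4 and equate their X4 entries.
Rows 1 and 3 agree on X1, X2, X3; apply X1, X2, X3→X4 and equate their X4 entries.
Rows 1 and 2 agree on X2; apply X2→X5 and equate their X5 entries.
Rows 1 and 3 agree on X2; apply X2→X5 and equate their X5 entries.
Row 1 is now all distinguished symbols — the join is lossless.

Yes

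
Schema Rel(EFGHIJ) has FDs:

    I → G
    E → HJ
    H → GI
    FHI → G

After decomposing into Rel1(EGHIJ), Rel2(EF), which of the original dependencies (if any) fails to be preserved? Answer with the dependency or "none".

I → G lies within Rel1.
E → HJ lies within Rel1.
H → GI lies within Rel1.
FHI → G: restricted closure across fragments reaches G.
Every dependency is enforceable on the fragments, so the decomposition is dependency-preserving.

none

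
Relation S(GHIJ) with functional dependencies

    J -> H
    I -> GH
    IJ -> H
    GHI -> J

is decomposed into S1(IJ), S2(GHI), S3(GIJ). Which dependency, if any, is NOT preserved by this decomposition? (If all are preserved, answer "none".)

Check J → H: no single fragment contains all of {HJ}, and the restricted closure of {J} across the fragments never reaches {H}.
I → GH is preserved.
IJ → H is preserved.
GHI → J is preserved.

J -> H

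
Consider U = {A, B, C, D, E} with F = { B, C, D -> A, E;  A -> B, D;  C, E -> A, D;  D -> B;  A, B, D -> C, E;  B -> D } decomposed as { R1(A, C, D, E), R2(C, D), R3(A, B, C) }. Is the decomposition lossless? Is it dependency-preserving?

lossless but not dependency-preserving

Lossless test (chase): Rows 1 and 3 agree on A; apply A→B, D and equate their B, D entries. Rows 1 and 2 agree on D; apply D→B and equate their B entries. Rows 1 and 3 agree on A, B, D; apply A, B, D→C, E and equate their C, E entries. Rows 1 and 2 agree on B, C, D; apply B, C, D→A, E and equate their A, E entries. Row 1 is now all distinguished symbols — the join is lossless.
Dependency preservation: the restricted closure of {D} across the fragments never reaches {B}, so D → B cannot be enforced without a join — not preserved.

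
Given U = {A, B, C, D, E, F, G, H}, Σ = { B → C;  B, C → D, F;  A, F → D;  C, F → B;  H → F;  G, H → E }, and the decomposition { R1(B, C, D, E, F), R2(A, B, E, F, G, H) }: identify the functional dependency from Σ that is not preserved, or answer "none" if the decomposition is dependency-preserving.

A, F → D

Check A, F → D: no single fragment contains all of {A, D, F}, and the restricted closure of {A, F} across the fragments never reaches {D}.
B → C is preserved.
B, C → D, F is preserved.
C, F → B is preserved.
H → F is preserved.
G, H → E is preserved.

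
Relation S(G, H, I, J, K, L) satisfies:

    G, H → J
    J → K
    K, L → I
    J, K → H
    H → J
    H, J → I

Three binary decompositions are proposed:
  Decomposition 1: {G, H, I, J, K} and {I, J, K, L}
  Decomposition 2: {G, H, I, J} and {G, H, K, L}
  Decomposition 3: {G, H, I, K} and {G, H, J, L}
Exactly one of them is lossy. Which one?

Decomposition 1

Decomposition 1: common = {I, J, K}, closure = {H, I, J, K} → lossy.
Decomposition 2: common = {G, H}, closure = {G, H, I, J, K} → lossless.
Decomposition 3: common = {G, H}, closure = {G, H, I, J, K} → lossless.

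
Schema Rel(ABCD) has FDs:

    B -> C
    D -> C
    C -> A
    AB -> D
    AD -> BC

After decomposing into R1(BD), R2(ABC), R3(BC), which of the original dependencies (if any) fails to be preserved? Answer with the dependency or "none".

B → C lies within R2.
D → C: restricted closure across fragments reaches C.
C → A lies within R2.
AB → D: restricted closure across fragments reaches D.
AD → BC: restricted closure across fragments reaches BC.
Every dependency is enforceable on the fragments, so the decomposition is dependency-preserving.

none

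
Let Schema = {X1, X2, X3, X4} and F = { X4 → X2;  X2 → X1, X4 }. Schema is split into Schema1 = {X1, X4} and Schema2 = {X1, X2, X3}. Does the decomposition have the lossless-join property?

Common attributes: Schema1 ∩ Schema2 = {X1}.
No dependency enlarges {X1}, so (X1)⁺ = {X1}.
The closure contains neither all of Schema1 = {X1, X4} nor all of Schema2 = {X1, X2, X3}, so the common attributes are not a superkey of either fragment. The join is lossy.

No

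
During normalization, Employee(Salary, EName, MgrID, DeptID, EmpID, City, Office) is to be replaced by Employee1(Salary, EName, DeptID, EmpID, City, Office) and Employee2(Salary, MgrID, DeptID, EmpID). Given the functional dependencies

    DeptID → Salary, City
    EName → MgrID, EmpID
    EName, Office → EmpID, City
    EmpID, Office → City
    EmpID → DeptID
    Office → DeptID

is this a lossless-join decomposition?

Common attributes: Employee1 ∩ Employee2 = {Salary, DeptID, EmpID}.
Closure of {Salary, DeptID, EmpID}: DeptID → Salary, City applies, adding City. So (Salary, DeptID, EmpID)⁺ = {Salary, DeptID, EmpID, City}.
The closure contains neither all of Employee1 = {Salary, EName, DeptID, EmpID, City, Office} nor all of Employee2 = {Salary, MgrID, DeptID, EmpID}, so the common attributes are not a superkey of either fragment. The join is lossy.

No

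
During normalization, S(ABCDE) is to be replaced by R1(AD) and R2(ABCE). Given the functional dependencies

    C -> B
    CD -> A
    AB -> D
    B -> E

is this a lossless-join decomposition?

Common attributes: R1 ∩ R2 = {A}.
No dependency enlarges {A}, so (A)⁺ = {A}.
The closure contains neither all of R1 = {AD} nor all of R2 = {ABCE}, so the common attributes are not a superkey of either fragment. The join is lossy.

No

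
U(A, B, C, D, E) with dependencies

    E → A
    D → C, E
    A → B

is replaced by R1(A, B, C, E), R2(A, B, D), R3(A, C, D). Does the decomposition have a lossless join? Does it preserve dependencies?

Lossless test (chase): Rows 2 and 3 agree on D; apply D→C, E and equate their C, E entries. Rows 1 and 3 agree on A; apply A→B and equate their B entries. No row becomes fully distinguished — the join is lossy.
Dependency preservation: the restricted closure of {D} across the fragments never reaches {C, E}, so D → C, E cannot be enforced without a join — not preserved.

lossy and not dependency-preserving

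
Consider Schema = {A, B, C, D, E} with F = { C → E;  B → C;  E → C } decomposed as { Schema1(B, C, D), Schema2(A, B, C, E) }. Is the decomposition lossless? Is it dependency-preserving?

Lossless test: (B, C)⁺ = {B, C, E}, which is a superkey of neither fragment — lossy.
Dependency preservation: every FD's attributes lie within a single fragment, so each can be enforced locally — preserved.

lossy but dependency-preserving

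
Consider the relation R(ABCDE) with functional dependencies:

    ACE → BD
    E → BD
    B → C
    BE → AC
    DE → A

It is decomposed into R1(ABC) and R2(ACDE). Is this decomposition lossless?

No

Common attributes: R1 ∩ R2 = {AC}.
No dependency enlarges {AC}, so (AC)⁺ = {AC}.
The closure contains neither all of R1 = {ABC} nor all of R2 = {ACDE}, so the common attributes are not a superkey of either fragment. The join is lossy.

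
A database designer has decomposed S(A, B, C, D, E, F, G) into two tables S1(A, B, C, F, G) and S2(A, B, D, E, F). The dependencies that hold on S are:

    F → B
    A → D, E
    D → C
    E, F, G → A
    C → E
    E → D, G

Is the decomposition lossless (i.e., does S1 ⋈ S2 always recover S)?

Yes

Common attributes: S1 ∩ S2 = {A, B, F}.
Closure of {A, B, F}: A → D, E applies, adding D, E; D → C applies, adding C; E → D, G applies, adding G. So (A, B, F)⁺ = {A, B, C, D, E, F, G}.
This closure contains every attribute of S1, so S1 ∩ S2 → S1. The join is lossless.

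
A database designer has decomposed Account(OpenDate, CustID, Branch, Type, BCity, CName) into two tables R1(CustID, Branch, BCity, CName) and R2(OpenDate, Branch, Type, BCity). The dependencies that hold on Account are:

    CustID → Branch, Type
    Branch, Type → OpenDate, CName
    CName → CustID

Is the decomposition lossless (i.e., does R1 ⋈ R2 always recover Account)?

No

Common attributes: R1 ∩ R2 = {Branch, BCity}.
No dependency enlarges {Branch, BCity}, so (Branch, BCity)⁺ = {Branch, BCity}.
The closure contains neither all of R1 = {CustID, Branch, BCity, CName} nor all of R2 = {OpenDate, Branch, Type, BCity}, so the common attributes are not a superkey of either fragment. The join is lossy.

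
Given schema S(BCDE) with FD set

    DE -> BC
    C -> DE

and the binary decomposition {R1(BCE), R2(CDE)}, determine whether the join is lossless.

Yes

Common attributes: R1 ∩ R2 = {CE}.
Closure of {CE}: C → DE applies, adding D; DE → BC applies, adding B. So (CE)⁺ = {BCDE}.
This closure contains every attribute of R1, so R1 ∩ R2 → R1. The join is lossless.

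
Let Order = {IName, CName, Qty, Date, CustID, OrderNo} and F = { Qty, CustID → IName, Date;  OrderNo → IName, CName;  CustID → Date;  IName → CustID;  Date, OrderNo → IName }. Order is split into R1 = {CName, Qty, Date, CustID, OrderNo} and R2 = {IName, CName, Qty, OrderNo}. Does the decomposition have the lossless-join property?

Common attributes: R1 ∩ R2 = {CName, Qty, OrderNo}.
Closure of {CName, Qty, OrderNo}: OrderNo → IName, CName applies, adding IName; IName → CustID applies, adding CustID; Qty, CustID → IName, Date applies, adding Date. So (CName, Qty, OrderNo)⁺ = {IName, CName, Qty, Date, CustID, OrderNo}.
This closure contains every attribute of R1, so R1 ∩ R2 → R1. The join is lossless.

Yes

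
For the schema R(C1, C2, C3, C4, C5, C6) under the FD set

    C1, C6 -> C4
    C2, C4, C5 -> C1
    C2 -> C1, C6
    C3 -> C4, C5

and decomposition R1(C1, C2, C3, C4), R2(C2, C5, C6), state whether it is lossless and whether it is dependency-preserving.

Lossless test: (C2)⁺ = {C1, C2, C4, C6}, which is a superkey of neither fragment — lossy.
Dependency preservation: the restricted closure of {C1, C6} across the fragments never reaches {C4}, so C1, C6 → C4 cannot be enforced without a join — not preserved.

lossy and not dependency-preserving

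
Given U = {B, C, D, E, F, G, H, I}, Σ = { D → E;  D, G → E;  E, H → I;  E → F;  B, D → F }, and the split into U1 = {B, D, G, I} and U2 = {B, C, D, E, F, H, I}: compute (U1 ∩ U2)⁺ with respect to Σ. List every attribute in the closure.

B, D, E, F, I

U1 ∩ U2 = {B, D, I}.
D → E applies, adding E
E → F applies, adding F
Closure: {B, D, E, F, I}.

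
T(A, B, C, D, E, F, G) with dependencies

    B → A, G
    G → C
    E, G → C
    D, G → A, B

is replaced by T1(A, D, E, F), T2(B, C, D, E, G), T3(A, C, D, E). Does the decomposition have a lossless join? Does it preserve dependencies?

lossy and not dependency-preserving

Lossless test (chase): applying each FD to every pair of rows produces no changes in the tableau, so no row becomes fully distinguished — the join is lossy.
Dependency preservation: the restricted closure of {B} across the fragments never reaches {A, G}, so B → A, G cannot be enforced without a join — not preserved.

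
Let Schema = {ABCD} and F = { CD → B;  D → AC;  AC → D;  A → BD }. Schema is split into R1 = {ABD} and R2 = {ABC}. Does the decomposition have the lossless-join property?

Yes

Common attributes: R1 ∩ R2 = {AB}.
Closure of {AB}: A → BD applies, adding D; D → AC applies, adding C. So (AB)⁺ = {ABCD}.
This closure contains every attribute of R1, so R1 ∩ R2 → R1. The join is lossless.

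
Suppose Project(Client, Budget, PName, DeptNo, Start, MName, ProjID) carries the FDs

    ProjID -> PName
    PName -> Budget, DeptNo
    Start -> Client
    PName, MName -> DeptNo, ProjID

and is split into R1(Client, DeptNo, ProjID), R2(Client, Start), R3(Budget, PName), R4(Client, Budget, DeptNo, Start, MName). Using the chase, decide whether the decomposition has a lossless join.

Chase test. Columns are Client, Budget, PName, DeptNo, Start, MName, ProjID; row i has aⱼ where attribute j ∈ Ri, else bᵢⱼ.
Initial tableau (one row per fragment):
  row 1: a1 b12 b13 a4 b15 b16 a7
  row 2: a1 b22 b23 b24 a5 b26 b27
  row 3: b31 a2 a3 b34 b35 b36 b37
  row 4: a1 a2 b43 a4 a5 a6 b47
No row becomes fully distinguished — the join is lossy.

No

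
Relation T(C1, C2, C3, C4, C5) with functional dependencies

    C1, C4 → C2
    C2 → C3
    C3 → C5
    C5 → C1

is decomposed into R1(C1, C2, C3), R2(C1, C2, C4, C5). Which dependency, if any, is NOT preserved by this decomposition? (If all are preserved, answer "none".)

C3 → C5

Check C3 → C5: no single fragment contains all of {C3, C5}, and the restricted closure of {C3} across the fragments never reaches {C5}.
C1, C4 → C2 is preserved.
C2 → C3 is preserved.
C5 → C1 is preserved.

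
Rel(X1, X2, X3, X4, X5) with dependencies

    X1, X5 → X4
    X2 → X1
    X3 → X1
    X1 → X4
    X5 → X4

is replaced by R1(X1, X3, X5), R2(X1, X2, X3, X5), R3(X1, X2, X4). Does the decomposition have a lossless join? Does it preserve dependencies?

lossless but not dependency-preserving

Lossless test (chase): Rows 1 and 2 agree on X1, X5; apply X1, X5→X4 and equate their X4 entries. Rows 1 and 3 agree on X1; apply X1→X4 and equate their X4 entries. Row 2 is now all distinguished symbols — the join is lossless.
Dependency preservation: the restricted closure of {X5} across the fragments never reaches {X4}, so X5 → X4 cannot be enforced without a join — not preserved.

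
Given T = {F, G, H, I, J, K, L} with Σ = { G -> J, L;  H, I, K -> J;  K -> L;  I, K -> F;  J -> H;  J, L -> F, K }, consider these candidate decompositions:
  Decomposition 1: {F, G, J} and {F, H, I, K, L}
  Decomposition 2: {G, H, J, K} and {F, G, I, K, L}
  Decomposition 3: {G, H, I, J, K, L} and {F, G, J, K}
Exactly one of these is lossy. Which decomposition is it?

Decomposition 1: common = {F}, closure = {F} → lossy.
Decomposition 2: common = {G, K}, closure = {F, G, H, J, K, L} → lossless.
Decomposition 3: common = {G, J, K}, closure = {F, G, H, J, K, L} → lossless.

Decomposition 1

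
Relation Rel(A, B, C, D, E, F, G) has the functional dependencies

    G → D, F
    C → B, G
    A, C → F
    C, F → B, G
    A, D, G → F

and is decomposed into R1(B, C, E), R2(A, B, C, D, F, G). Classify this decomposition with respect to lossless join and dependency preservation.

lossy but dependency-preserving

Lossless test: (B, C)⁺ = {B, C, D, F, G}, which is a superkey of neither fragment — lossy.
Dependency preservation: every FD's attributes lie within a single fragment, so each can be enforced locally — preserved.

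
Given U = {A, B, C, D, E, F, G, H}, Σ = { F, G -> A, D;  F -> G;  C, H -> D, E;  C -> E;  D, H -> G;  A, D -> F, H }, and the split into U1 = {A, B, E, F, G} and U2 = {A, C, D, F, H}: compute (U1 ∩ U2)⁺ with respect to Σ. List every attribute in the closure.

A, D, F, G, H

U1 ∩ U2 = {A, F}.
F → G applies, adding G
F, G → A, D applies, adding D
A, D → F, H applies, adding H
Closure: {A, D, F, G, H}.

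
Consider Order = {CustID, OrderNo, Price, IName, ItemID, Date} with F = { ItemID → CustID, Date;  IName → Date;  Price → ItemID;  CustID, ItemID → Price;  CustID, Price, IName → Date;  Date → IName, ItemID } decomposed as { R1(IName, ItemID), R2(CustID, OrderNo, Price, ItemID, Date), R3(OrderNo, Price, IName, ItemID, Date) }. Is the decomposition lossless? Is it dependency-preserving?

Lossless test (chase): Rows 1 and 2 agree on ItemID; apply ItemID→CustID, Date and equate their CustID, Date entries. Rows 1 and 3 agree on ItemID; apply ItemID→CustID, Date and equate their CustID, Date entries. Rows 1 and 2 agree on CustID, ItemID; apply CustID, ItemID→Price and equate their Price entries. Rows 1 and 2 agree on Date; apply Date→IName, ItemID and equate their IName, ItemID entries. Row 2 is now all distinguished symbols — the join is lossless.
Dependency preservation: CustID, Price, IName → Date is not contained in any single fragment, but the restricted closure of its left-hand side across the fragments still reaches the right-hand side; the remaining FDs each lie inside some fragment. All dependencies are preserved.

lossless and dependency-preserving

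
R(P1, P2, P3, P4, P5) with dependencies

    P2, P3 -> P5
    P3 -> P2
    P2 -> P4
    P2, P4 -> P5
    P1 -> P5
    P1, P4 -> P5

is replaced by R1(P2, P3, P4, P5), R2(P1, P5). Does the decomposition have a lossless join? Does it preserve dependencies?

Lossless test: (P5)⁺ = {P5}, which is a superkey of neither fragment — lossy.
Dependency preservation: P1, P4 → P5 is not contained in any single fragment, but the restricted closure of its left-hand side across the fragments still reaches the right-hand side; the remaining FDs each lie inside some fragment. All dependencies are preserved.

lossy but dependency-preserving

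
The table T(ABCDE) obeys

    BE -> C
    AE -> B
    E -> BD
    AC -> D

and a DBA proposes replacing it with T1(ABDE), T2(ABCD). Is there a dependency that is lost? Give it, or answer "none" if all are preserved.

Check BE → C: no single fragment contains all of {BCE}, and the restricted closure of {BE} across the fragments never reaches {C}.
AE → B is preserved.
E → BD is preserved.
AC → D is preserved.

BE -> C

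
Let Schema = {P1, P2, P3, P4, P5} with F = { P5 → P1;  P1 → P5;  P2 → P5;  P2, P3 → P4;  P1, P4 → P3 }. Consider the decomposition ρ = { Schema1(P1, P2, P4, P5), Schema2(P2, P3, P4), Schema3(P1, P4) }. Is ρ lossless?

Chase test. Columns are P1, P2, P3, P4, P5; row i has aⱼ where attribute j ∈ Schemai, else bᵢⱼ.
Initial tableau (one row per fragment):
  row 1: a1 a2 b13 a4 a5
  row 2: b21 a2 a3 a4 b25
  row 3: a1 b32 b33 a4 b35
Rows 1 and 3 agree on P1; apply P1→P5 and equate their P5 entries.
Rows 1 and 2 agree on P2; apply P2→P5 and equate their P5 entries.
Rows 1 and 3 agree on P1, P4; apply P1, P4→P3 and equate their P3 entries.
Rows 1 and 2 agree on P5; apply P5→P1 and equate their P1 entries.
Rows 1 and 2 agree on P1, P4; apply P1, P4→P3 and equate their P3 entries.
Row 1 is now all distinguished symbols — the join is lossless.

Yes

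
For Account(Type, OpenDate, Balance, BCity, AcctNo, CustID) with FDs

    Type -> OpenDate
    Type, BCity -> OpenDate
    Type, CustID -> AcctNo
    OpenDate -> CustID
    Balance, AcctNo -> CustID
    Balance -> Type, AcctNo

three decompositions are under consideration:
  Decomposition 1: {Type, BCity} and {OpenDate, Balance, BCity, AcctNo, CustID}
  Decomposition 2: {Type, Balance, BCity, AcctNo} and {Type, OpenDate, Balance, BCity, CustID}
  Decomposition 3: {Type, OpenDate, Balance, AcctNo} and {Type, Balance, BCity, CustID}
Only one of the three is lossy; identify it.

Decomposition 1: common = {BCity}, closure = {BCity} → lossy.
Decomposition 2: common = {Type, Balance, BCity}, closure = {Type, OpenDate, Balance, BCity, AcctNo, CustID} → lossless.
Decomposition 3: common = {Type, Balance}, closure = {Type, OpenDate, Balance, AcctNo, CustID} → lossless.

Decomposition 1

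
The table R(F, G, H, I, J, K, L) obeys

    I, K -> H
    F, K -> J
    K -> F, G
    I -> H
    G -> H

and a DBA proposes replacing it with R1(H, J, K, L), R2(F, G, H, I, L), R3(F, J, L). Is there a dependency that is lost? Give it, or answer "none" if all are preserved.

K -> F, G

Check K → F, G: no single fragment contains all of {F, G, K}, and the restricted closure of {K} across the fragments never reaches {F, G}.
I, K → H is preserved.
F, K → J is preserved.
I → H is preserved.
G → H is preserved.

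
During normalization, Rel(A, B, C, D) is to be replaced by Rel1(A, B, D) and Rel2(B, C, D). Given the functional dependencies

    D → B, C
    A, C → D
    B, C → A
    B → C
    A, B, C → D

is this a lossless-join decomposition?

Yes

Common attributes: Rel1 ∩ Rel2 = {B, D}.
Closure of {B, D}: D → B, C applies, adding C; B, C → A applies, adding A. So (B, D)⁺ = {A, B, C, D}.
This closure contains every attribute of Rel1, so Rel1 ∩ Rel2 → Rel1. The join is lossless.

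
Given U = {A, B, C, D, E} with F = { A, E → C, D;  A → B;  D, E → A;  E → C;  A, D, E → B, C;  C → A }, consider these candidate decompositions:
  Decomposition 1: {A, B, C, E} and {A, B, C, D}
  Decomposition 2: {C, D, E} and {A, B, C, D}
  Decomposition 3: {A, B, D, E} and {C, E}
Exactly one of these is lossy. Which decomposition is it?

Decomposition 1

Decomposition 1: common = {A, B, C}, closure = {A, B, C} → lossy.
Decomposition 2: common = {C, D}, closure = {A, B, C, D} → lossless.
Decomposition 3: common = {E}, closure = {A, B, C, D, E} → lossless.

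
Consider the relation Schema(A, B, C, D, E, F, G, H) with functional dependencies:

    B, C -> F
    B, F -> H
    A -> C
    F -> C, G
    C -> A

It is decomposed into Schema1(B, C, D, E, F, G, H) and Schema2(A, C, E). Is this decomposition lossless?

Common attributes: Schema1 ∩ Schema2 = {C, E}.
Closure of {C, E}: C → A applies, adding A. So (C, E)⁺ = {A, C, E}.
This closure contains every attribute of Schema2, so Schema1 ∩ Schema2 → Schema2. The join is lossless.

Yes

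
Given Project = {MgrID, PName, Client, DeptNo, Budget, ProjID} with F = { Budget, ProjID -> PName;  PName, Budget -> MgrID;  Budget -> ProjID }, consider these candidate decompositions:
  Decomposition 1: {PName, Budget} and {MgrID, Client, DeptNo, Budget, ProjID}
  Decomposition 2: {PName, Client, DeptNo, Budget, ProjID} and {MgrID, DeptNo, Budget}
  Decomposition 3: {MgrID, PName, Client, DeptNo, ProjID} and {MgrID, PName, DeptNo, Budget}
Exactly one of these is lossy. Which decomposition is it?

Decomposition 1: common = {Budget}, closure = {MgrID, PName, Budget, ProjID} → lossless.
Decomposition 2: common = {DeptNo, Budget}, closure = {MgrID, PName, DeptNo, Budget, ProjID} → lossless.
Decomposition 3: common = {MgrID, PName, DeptNo}, closure = {MgrID, PName, DeptNo} → lossy.

Decomposition 3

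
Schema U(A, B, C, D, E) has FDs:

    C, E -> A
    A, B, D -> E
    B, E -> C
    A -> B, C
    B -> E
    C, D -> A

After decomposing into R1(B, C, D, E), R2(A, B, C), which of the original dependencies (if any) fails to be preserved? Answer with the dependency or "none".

C, E → A: restricted closure across fragments reaches A.
A, B, D → E: restricted closure across fragments reaches E.
B, E → C lies within R1.
A → B, C lies within R2.
B → E lies within R1.
C, D → A: restricted closure across fragments reaches A.
Every dependency is enforceable on the fragments, so the decomposition is dependency-preserving.

none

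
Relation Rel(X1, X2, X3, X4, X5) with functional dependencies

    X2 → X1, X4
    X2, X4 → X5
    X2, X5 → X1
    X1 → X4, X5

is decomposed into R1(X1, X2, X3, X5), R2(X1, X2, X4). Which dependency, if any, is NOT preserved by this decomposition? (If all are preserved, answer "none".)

X2 → X1, X4 lies within R2.
X2, X4 → X5: restricted closure across fragments reaches X5.
X2, X5 → X1 lies within R1.
X1 → X4, X5: restricted closure across fragments reaches X4, X5.
Every dependency is enforceable on the fragments, so the decomposition is dependency-preserving.

none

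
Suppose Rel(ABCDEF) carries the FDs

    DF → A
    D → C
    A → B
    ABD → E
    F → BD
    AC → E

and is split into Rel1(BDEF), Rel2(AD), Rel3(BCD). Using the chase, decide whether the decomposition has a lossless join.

No

Chase test. Columns are ABCDEF; row i has aⱼ where attribute j ∈ Reli, else bᵢⱼ.
Initial tableau (one row per fragment):
  row 1: b11 a2 b13 a4 a5 a6
  row 2: a1 b22 b23 a4 b25 b26
  row 3: b31 a2 a3 a4 b35 b36
Rows 1 and 2 agree on D; apply D→C and equate their C entries.
Rows 1 and 3 agree on D; apply D→C and equate their C entries.
No row becomes fully distinguished — the join is lossy.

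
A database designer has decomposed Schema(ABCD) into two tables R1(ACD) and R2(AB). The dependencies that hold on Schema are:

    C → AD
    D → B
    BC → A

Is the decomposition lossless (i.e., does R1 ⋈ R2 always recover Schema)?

Common attributes: R1 ∩ R2 = {A}.
No dependency enlarges {A}, so (A)⁺ = {A}.
The closure contains neither all of R1 = {ACD} nor all of R2 = {AB}, so the common attributes are not a superkey of either fragment. The join is lossy.

No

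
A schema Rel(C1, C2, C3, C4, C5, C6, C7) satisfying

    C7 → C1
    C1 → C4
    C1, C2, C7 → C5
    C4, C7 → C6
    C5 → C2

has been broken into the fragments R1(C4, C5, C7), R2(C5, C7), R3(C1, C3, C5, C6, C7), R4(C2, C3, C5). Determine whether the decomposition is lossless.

Yes

Chase test. Columns are C1, C2, C3, C4, C5, C6, C7; row i has aⱼ where attribute j ∈ Ri, else bᵢⱼ.
Initial tableau (one row per fragment):
  row 1: b11 b12 b13 a4 a5 b16 a7
  row 2: b21 b22 b23 b24 a5 b26 a7
  row 3: a1 b32 a3 b34 a5 a6 a7
  row 4: b41 a2 a3 b44 a5 b46 b47
Rows 1 and 2 agree on C7; apply C7→C1 and equate their C1 entries.
Rows 1 and 3 agree on C7; apply C7→C1 and equate their C1 entries.
Rows 1 and 2 agree on C1; apply C1→C4 and equate their C4 entries.
Rows 1 and 3 agree on C1; apply C1→C4 and equate their C4 entries.
Rows 1 and 2 agree on C4, C7; apply C4, C7→C6 and equate their C6 entries.
Rows 1 and 3 agree on C4, C7; apply C4, C7→C6 and equate their C6 entries.
Rows 1 and 2 agree on C5; apply C5→C2 and equate their C2 entries.
Rows 1 and 3 agree on C5; apply C5→C2 and equate their C2 entries.
Rows 1 and 4 agree on C5; apply C5→C2 and equate their C2 entries.
Row 3 is now all distinguished symbols — the join is lossless.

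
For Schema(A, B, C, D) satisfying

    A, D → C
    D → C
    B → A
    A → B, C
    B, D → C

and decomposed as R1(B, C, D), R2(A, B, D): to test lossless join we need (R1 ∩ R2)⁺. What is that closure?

A, B, C, D

R1 ∩ R2 = {B, D}.
D → C applies, adding C
B → A applies, adding A
Closure: {A, B, C, D}.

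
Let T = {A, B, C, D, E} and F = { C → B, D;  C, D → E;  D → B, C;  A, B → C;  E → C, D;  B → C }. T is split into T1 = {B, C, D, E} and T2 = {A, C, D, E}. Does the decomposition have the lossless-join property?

Yes

Common attributes: T1 ∩ T2 = {C, D, E}.
Closure of {C, D, E}: C → B, D applies, adding B. So (C, D, E)⁺ = {B, C, D, E}.
This closure contains every attribute of T1, so T1 ∩ T2 → T1. The join is lossless.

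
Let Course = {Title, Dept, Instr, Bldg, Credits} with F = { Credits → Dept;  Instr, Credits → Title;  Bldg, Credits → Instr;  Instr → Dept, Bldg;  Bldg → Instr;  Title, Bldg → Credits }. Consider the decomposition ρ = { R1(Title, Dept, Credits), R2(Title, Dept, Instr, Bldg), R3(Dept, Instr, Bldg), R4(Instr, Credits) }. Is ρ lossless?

Chase test. Columns are Title, Dept, Instr, Bldg, Credits; row i has aⱼ where attribute j ∈ Ri, else bᵢⱼ.
Initial tableau (one row per fragment):
  row 1: a1 a2 b13 b14 a5
  row 2: a1 a2 a3 a4 b25
  row 3: b31 a2 a3 a4 b35
  row 4: b41 b42 a3 b44 a5
Rows 1 and 4 agree on Credits; apply Credits→Dept and equate their Dept entries.
Rows 2 and 4 agree on Instr; apply Instr→Dept, Bldg and equate their Dept, Bldg entries.
No row becomes fully distinguished — the join is lossy.

No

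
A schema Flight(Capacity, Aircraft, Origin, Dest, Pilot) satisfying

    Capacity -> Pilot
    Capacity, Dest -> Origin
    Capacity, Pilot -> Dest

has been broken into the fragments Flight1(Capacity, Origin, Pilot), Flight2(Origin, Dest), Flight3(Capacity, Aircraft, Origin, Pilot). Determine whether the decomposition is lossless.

No

Chase test. Columns are Capacity, Aircraft, Origin, Dest, Pilot; row i has aⱼ where attribute j ∈ Flighti, else bᵢⱼ.
Initial tableau (one row per fragment):
  row 1: a1 b12 a3 b14 a5
  row 2: b21 b22 a3 a4 b25
  row 3: a1 a2 a3 b34 a5
Rows 1 and 3 agree on Capacity, Pilot; apply Capacity, Pilot→Dest and equate their Dest entries.
No row becomes fully distinguished — the join is lossy.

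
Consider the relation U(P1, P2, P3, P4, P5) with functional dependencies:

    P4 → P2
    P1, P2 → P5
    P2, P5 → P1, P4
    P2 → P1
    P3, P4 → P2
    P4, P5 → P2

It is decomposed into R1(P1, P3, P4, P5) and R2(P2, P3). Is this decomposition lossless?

No

Common attributes: R1 ∩ R2 = {P3}.
No dependency enlarges {P3}, so (P3)⁺ = {P3}.
The closure contains neither all of R1 = {P1, P3, P4, P5} nor all of R2 = {P2, P3}, so the common attributes are not a superkey of either fragment. The join is lossy.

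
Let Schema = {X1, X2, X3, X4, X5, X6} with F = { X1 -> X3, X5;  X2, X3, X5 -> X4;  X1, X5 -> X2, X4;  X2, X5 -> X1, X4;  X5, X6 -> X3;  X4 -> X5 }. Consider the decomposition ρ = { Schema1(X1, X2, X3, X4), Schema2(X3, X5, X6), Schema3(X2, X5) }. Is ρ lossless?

Chase test. Columns are X1, X2, X3, X4, X5, X6; row i has aⱼ where attribute j ∈ Schemai, else bᵢⱼ.
Initial tableau (one row per fragment):
  row 1: a1 a2 a3 a4 b15 b16
  row 2: b21 b22 a3 b24 a5 a6
  row 3: b31 a2 b33 b34 a5 b36
No row becomes fully distinguished — the join is lossy.

No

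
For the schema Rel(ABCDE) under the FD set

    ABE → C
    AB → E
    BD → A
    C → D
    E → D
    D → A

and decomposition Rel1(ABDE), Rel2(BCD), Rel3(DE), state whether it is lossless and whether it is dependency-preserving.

Lossless test (chase): Rows 1 and 2 agree on BD; apply BD→A and equate their A entries. Rows 1 and 3 agree on D; apply D→A and equate their A entries. Rows 1 and 2 agree on AB; apply AB→E and equate their E entries. Rows 1 and 2 agree on ABE; apply ABE→C and equate their C entries. Row 1 is now all distinguished symbols — the join is lossless.
Dependency preservation: ABE → C is not contained in any single fragment, but the restricted closure of its left-hand side across the fragments still reaches the right-hand side; the remaining FDs each lie inside some fragment. All dependencies are preserved.

lossless and dependency-preserving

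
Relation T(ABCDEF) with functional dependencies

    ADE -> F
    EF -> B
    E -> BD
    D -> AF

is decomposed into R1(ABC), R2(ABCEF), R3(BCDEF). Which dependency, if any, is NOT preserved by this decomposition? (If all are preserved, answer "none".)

Check D → AF: no single fragment contains all of {ADF}, and the restricted closure of {D} across the fragments never reaches {AF}.
ADE → F is preserved.
EF → B is preserved.
E → BD is preserved.

D -> AF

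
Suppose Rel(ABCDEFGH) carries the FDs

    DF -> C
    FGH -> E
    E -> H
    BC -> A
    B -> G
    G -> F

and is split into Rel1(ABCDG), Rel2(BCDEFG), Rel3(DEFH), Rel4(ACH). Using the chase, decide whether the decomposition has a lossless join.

Chase test. Columns are ABCDEFGH; row i has aⱼ where attribute j ∈ Reli, else bᵢⱼ.
Initial tableau (one row per fragment):
  row 1: a1 a2 a3 a4 b15 b16 a7 b18
  row 2: b21 a2 a3 a4 a5 a6 a7 b28
  row 3: b31 b32 b33 a4 a5 a6 b37 a8
  row 4: a1 b42 a3 b44 b45 b46 b47 a8
Rows 2 and 3 agree on DF; apply DF→C and equate their C entries.
Rows 2 and 3 agree on E; apply E→H and equate their H entries.
Rows 1 and 2 agree on BC; apply BC→A and equate their A entries.
Rows 1 and 2 agree on G; apply G→F and equate their F entries.
Row 2 is now all distinguished symbols — the join is lossless.

Yes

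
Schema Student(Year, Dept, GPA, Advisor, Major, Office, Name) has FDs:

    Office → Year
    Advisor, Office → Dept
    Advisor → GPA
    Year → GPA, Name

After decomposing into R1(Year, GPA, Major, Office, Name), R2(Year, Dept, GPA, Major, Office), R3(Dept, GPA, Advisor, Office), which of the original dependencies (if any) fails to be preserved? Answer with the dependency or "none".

none

Office → Year lies within R1.
Advisor, Office → Dept lies within R3.
Advisor → GPA lies within R3.
Year → GPA, Name lies within R1.
Every dependency is enforceable on the fragments, so the decomposition is dependency-preserving.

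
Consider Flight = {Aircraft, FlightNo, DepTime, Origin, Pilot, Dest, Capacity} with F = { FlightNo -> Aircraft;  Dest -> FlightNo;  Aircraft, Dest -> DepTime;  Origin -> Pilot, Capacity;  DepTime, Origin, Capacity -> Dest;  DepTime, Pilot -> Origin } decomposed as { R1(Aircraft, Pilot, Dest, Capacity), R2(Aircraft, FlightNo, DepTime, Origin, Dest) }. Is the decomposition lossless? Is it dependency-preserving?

lossy and not dependency-preserving

Lossless test: (Aircraft, Dest)⁺ = {Aircraft, FlightNo, DepTime, Dest}, which is a superkey of neither fragment — lossy.
Dependency preservation: the restricted closure of {Origin} across the fragments never reaches {Pilot, Capacity}, so Origin → Pilot, Capacity cannot be enforced without a join — not preserved.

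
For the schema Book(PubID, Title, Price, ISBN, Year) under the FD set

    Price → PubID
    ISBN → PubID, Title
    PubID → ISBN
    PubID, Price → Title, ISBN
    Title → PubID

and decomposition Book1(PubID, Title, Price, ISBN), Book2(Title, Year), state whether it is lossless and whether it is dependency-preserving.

Lossless test: (Title)⁺ = {PubID, Title, ISBN}, which is a superkey of neither fragment — lossy.
Dependency preservation: every FD's attributes lie within a single fragment, so each can be enforced locally — preserved.

lossy but dependency-preserving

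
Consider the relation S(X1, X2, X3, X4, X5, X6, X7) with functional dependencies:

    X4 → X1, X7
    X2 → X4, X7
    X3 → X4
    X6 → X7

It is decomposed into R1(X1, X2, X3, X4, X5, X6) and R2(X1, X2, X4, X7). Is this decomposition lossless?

Common attributes: R1 ∩ R2 = {X1, X2, X4}.
Closure of {X1, X2, X4}: X4 → X1, X7 applies, adding X7. So (X1, X2, X4)⁺ = {X1, X2, X4, X7}.
This closure contains every attribute of R2, so R1 ∩ R2 → R2. The join is lossless.

Yes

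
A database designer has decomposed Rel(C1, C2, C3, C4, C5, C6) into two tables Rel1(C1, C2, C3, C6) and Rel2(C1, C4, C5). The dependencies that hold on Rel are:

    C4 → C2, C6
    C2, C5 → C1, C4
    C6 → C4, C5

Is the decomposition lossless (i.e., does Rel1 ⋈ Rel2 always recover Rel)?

Common attributes: Rel1 ∩ Rel2 = {C1}.
No dependency enlarges {C1}, so (C1)⁺ = {C1}.
The closure contains neither all of Rel1 = {C1, C2, C3, C6} nor all of Rel2 = {C1, C4, C5}, so the common attributes are not a superkey of either fragment. The join is lossy.

No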